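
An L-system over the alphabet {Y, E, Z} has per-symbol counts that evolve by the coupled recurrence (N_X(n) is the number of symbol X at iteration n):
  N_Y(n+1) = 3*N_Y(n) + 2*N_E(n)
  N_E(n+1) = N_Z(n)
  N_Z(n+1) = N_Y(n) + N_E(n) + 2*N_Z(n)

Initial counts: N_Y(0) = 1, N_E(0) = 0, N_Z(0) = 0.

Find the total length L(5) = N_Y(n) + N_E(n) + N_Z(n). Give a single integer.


Step 0: N_Y=1, N_E=0, N_Z=0, L=1
Step 1: N_Y=3, N_E=0, N_Z=1, L=4
Step 2: N_Y=9, N_E=1, N_Z=5, L=15
Step 3: N_Y=29, N_E=5, N_Z=20, L=54
Step 4: N_Y=97, N_E=20, N_Z=74, L=191
Step 5: N_Y=331, N_E=74, N_Z=265, L=670

Answer: 670


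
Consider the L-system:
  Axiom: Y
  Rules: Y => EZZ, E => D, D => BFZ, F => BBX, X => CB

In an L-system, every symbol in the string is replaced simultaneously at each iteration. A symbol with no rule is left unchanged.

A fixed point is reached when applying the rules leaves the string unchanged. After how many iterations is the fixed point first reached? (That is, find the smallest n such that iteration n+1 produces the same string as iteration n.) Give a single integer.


Step 0: Y
Step 1: EZZ
Step 2: DZZ
Step 3: BFZZZ
Step 4: BBBXZZZ
Step 5: BBBCBZZZ
Step 6: BBBCBZZZ  (unchanged — fixed point at step 5)

Answer: 5


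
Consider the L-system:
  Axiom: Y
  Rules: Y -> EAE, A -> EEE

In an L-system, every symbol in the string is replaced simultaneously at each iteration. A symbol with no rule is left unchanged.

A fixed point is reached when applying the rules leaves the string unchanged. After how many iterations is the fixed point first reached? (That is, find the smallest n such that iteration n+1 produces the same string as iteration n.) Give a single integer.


Step 0: Y
Step 1: EAE
Step 2: EEEEE
Step 3: EEEEE  (unchanged — fixed point at step 2)

Answer: 2


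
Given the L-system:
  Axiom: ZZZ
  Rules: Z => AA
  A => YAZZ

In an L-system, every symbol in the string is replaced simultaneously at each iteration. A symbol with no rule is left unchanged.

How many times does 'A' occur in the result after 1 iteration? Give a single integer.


Step 0: ZZZ  (0 'A')
Step 1: AAAAAA  (6 'A')

Answer: 6


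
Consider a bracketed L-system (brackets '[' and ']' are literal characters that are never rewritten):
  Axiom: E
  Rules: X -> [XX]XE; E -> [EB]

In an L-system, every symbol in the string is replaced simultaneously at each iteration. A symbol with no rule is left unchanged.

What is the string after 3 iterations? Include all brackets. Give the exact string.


Step 0: E
Step 1: [EB]
Step 2: [[EB]B]
Step 3: [[[EB]B]B]

Answer: [[[EB]B]B]


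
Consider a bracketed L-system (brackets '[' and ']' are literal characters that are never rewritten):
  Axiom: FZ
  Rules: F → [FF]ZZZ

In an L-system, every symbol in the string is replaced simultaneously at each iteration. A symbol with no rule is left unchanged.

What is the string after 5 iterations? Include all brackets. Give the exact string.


Answer: [[[[[FF]ZZZ[FF]ZZZ]ZZZ[[FF]ZZZ[FF]ZZZ]ZZZ]ZZZ[[[FF]ZZZ[FF]ZZZ]ZZZ[[FF]ZZZ[FF]ZZZ]ZZZ]ZZZ]ZZZ[[[[FF]ZZZ[FF]ZZZ]ZZZ[[FF]ZZZ[FF]ZZZ]ZZZ]ZZZ[[[FF]ZZZ[FF]ZZZ]ZZZ[[FF]ZZZ[FF]ZZZ]ZZZ]ZZZ]ZZZ]ZZZZ

Derivation:
Step 0: FZ
Step 1: [FF]ZZZZ
Step 2: [[FF]ZZZ[FF]ZZZ]ZZZZ
Step 3: [[[FF]ZZZ[FF]ZZZ]ZZZ[[FF]ZZZ[FF]ZZZ]ZZZ]ZZZZ
Step 4: [[[[FF]ZZZ[FF]ZZZ]ZZZ[[FF]ZZZ[FF]ZZZ]ZZZ]ZZZ[[[FF]ZZZ[FF]ZZZ]ZZZ[[FF]ZZZ[FF]ZZZ]ZZZ]ZZZ]ZZZZ
Step 5: [[[[[FF]ZZZ[FF]ZZZ]ZZZ[[FF]ZZZ[FF]ZZZ]ZZZ]ZZZ[[[FF]ZZZ[FF]ZZZ]ZZZ[[FF]ZZZ[FF]ZZZ]ZZZ]ZZZ]ZZZ[[[[FF]ZZZ[FF]ZZZ]ZZZ[[FF]ZZZ[FF]ZZZ]ZZZ]ZZZ[[[FF]ZZZ[FF]ZZZ]ZZZ[[FF]ZZZ[FF]ZZZ]ZZZ]ZZZ]ZZZ]ZZZZ


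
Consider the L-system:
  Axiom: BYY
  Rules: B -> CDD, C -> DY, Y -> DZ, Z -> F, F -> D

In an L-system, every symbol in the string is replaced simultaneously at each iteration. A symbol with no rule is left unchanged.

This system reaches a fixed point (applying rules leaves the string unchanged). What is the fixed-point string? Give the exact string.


Step 0: BYY
Step 1: CDDDZDZ
Step 2: DYDDDFDF
Step 3: DDZDDDDDD
Step 4: DDFDDDDDD
Step 5: DDDDDDDDD
Step 6: DDDDDDDDD  (unchanged — fixed point at step 5)

Answer: DDDDDDDDD


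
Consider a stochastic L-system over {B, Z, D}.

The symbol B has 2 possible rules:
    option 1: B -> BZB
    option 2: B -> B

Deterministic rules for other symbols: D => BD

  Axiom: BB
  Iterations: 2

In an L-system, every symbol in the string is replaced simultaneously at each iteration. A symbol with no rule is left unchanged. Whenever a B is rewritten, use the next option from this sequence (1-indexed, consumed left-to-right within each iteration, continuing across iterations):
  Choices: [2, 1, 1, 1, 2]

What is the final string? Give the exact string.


Answer: BZBBZBZB

Derivation:
Step 0: BB
Step 1: BBZB  (used choices [2, 1])
Step 2: BZBBZBZB  (used choices [1, 1, 2])


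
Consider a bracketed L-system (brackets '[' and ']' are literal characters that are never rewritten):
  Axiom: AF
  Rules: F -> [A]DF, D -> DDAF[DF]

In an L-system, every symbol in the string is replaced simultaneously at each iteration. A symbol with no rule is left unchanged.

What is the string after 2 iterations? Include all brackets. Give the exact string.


Answer: A[A]DDAF[DF][A]DF

Derivation:
Step 0: AF
Step 1: A[A]DF
Step 2: A[A]DDAF[DF][A]DF


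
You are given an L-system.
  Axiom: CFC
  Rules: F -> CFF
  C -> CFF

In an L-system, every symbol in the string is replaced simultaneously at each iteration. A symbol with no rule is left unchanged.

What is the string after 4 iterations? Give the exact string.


Answer: CFFCFFCFFCFFCFFCFFCFFCFFCFFCFFCFFCFFCFFCFFCFFCFFCFFCFFCFFCFFCFFCFFCFFCFFCFFCFFCFFCFFCFFCFFCFFCFFCFFCFFCFFCFFCFFCFFCFFCFFCFFCFFCFFCFFCFFCFFCFFCFFCFFCFFCFFCFFCFFCFFCFFCFFCFFCFFCFFCFFCFFCFFCFFCFFCFFCFFCFFCFFCFFCFFCFFCFFCFFCFFCFFCFFCFFCFFCFFCFFCFF

Derivation:
Step 0: CFC
Step 1: CFFCFFCFF
Step 2: CFFCFFCFFCFFCFFCFFCFFCFFCFF
Step 3: CFFCFFCFFCFFCFFCFFCFFCFFCFFCFFCFFCFFCFFCFFCFFCFFCFFCFFCFFCFFCFFCFFCFFCFFCFFCFFCFF
Step 4: CFFCFFCFFCFFCFFCFFCFFCFFCFFCFFCFFCFFCFFCFFCFFCFFCFFCFFCFFCFFCFFCFFCFFCFFCFFCFFCFFCFFCFFCFFCFFCFFCFFCFFCFFCFFCFFCFFCFFCFFCFFCFFCFFCFFCFFCFFCFFCFFCFFCFFCFFCFFCFFCFFCFFCFFCFFCFFCFFCFFCFFCFFCFFCFFCFFCFFCFFCFFCFFCFFCFFCFFCFFCFFCFFCFFCFFCFFCFFCFFCFF


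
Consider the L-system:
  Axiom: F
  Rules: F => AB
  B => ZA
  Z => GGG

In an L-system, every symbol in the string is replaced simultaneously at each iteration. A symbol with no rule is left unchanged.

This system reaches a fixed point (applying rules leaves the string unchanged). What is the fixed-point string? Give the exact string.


Answer: AGGGA

Derivation:
Step 0: F
Step 1: AB
Step 2: AZA
Step 3: AGGGA
Step 4: AGGGA  (unchanged — fixed point at step 3)


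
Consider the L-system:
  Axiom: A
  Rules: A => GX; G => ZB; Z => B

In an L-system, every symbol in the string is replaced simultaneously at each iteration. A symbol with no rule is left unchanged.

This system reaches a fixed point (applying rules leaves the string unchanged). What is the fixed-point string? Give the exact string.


Step 0: A
Step 1: GX
Step 2: ZBX
Step 3: BBX
Step 4: BBX  (unchanged — fixed point at step 3)

Answer: BBX


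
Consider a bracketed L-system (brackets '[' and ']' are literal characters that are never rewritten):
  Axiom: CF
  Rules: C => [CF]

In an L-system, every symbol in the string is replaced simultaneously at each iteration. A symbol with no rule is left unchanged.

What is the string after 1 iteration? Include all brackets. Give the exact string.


Answer: [CF]F

Derivation:
Step 0: CF
Step 1: [CF]F


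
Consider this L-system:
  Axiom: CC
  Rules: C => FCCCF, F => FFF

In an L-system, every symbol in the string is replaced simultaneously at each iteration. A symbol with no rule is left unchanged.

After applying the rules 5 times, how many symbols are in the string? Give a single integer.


Answer: 2106

Derivation:
Step 0: length = 2
Step 1: length = 10
Step 2: length = 42
Step 3: length = 162
Step 4: length = 594
Step 5: length = 2106


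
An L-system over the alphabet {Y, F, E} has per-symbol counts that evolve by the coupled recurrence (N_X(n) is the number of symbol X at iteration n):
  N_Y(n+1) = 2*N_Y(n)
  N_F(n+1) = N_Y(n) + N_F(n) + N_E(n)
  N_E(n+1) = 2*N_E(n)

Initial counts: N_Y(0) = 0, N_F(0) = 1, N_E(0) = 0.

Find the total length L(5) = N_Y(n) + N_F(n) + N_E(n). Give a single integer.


Answer: 1

Derivation:
Step 0: N_Y=0, N_F=1, N_E=0, L=1
Step 1: N_Y=0, N_F=1, N_E=0, L=1
Step 2: N_Y=0, N_F=1, N_E=0, L=1
Step 3: N_Y=0, N_F=1, N_E=0, L=1
Step 4: N_Y=0, N_F=1, N_E=0, L=1
Step 5: N_Y=0, N_F=1, N_E=0, L=1


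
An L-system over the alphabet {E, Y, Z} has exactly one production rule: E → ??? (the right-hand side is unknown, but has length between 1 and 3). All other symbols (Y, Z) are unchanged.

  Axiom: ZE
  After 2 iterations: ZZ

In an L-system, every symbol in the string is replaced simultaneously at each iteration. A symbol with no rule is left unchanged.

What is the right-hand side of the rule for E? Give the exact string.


Trying E → Z:
  Step 0: ZE
  Step 1: ZZ
  Step 2: ZZ
Matches the given result.

Answer: Z


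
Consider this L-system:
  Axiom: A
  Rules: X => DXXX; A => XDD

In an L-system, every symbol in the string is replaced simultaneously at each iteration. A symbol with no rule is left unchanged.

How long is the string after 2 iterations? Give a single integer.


Step 0: length = 1
Step 1: length = 3
Step 2: length = 6

Answer: 6


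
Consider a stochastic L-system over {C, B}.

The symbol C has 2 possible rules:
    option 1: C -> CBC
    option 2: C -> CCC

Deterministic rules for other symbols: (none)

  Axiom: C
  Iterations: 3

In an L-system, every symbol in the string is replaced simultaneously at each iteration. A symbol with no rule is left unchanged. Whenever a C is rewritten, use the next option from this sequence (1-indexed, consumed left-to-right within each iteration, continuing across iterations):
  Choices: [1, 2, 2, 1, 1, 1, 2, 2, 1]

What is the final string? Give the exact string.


Answer: CBCCBCCBCBCCCCCCCBC

Derivation:
Step 0: C
Step 1: CBC  (used choices [1])
Step 2: CCCBCCC  (used choices [2, 2])
Step 3: CBCCBCCBCBCCCCCCCBC  (used choices [1, 1, 1, 2, 2, 1])


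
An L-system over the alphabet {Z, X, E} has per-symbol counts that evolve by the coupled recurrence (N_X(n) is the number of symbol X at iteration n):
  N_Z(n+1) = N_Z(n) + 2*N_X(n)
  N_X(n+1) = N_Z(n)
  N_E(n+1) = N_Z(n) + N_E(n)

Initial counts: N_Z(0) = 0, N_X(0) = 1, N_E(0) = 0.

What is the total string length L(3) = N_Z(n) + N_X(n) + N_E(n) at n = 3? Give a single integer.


Step 0: N_Z=0, N_X=1, N_E=0, L=1
Step 1: N_Z=2, N_X=0, N_E=0, L=2
Step 2: N_Z=2, N_X=2, N_E=2, L=6
Step 3: N_Z=6, N_X=2, N_E=4, L=12

Answer: 12


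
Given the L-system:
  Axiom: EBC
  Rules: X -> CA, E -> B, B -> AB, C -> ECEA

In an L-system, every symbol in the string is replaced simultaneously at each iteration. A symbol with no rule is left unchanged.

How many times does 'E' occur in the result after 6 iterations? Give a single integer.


Answer: 2

Derivation:
Step 0: EBC  (1 'E')
Step 1: BABECEA  (2 'E')
Step 2: ABAABBECEABA  (2 'E')
Step 3: AABAAABABBECEABAABA  (2 'E')
Step 4: AAABAAAABAABABBECEABAABAAABA  (2 'E')
Step 5: AAAABAAAAABAAABAABABBECEABAABAAABAAAABA  (2 'E')
Step 6: AAAAABAAAAAABAAAABAAABAABABBECEABAABAAABAAAABAAAAABA  (2 'E')


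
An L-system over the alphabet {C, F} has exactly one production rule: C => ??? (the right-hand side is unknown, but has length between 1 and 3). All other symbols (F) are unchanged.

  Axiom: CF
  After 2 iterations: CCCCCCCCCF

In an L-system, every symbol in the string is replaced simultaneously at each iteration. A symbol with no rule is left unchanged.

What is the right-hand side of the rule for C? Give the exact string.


Answer: CCC

Derivation:
Trying C => CCC:
  Step 0: CF
  Step 1: CCCF
  Step 2: CCCCCCCCCF
Matches the given result.


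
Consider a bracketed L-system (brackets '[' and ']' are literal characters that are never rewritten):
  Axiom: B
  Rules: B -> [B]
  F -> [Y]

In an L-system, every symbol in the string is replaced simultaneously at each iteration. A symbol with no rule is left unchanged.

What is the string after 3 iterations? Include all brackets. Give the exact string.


Step 0: B
Step 1: [B]
Step 2: [[B]]
Step 3: [[[B]]]

Answer: [[[B]]]


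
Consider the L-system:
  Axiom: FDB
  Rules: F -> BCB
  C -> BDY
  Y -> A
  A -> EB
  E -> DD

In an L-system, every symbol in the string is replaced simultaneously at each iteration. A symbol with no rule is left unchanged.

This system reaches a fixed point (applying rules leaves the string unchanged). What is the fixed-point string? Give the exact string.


Step 0: FDB
Step 1: BCBDB
Step 2: BBDYBDB
Step 3: BBDABDB
Step 4: BBDEBBDB
Step 5: BBDDDBBDB
Step 6: BBDDDBBDB  (unchanged — fixed point at step 5)

Answer: BBDDDBBDB


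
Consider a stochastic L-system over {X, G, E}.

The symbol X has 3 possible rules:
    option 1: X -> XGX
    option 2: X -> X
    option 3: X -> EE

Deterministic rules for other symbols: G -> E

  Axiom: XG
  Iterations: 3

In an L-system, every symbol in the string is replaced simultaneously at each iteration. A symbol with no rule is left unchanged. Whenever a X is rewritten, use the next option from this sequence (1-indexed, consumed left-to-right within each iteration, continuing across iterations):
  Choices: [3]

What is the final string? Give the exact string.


Step 0: XG
Step 1: EEE  (used choices [3])
Step 2: EEE  (used choices [])
Step 3: EEE  (used choices [])

Answer: EEE


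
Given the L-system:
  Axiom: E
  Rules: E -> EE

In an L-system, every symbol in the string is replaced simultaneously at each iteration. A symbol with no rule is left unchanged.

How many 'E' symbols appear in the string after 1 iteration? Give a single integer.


Answer: 2

Derivation:
Step 0: E  (1 'E')
Step 1: EE  (2 'E')


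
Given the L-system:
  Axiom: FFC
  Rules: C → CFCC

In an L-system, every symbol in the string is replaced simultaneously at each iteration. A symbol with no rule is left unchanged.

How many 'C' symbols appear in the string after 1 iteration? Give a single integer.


Answer: 3

Derivation:
Step 0: FFC  (1 'C')
Step 1: FFCFCC  (3 'C')


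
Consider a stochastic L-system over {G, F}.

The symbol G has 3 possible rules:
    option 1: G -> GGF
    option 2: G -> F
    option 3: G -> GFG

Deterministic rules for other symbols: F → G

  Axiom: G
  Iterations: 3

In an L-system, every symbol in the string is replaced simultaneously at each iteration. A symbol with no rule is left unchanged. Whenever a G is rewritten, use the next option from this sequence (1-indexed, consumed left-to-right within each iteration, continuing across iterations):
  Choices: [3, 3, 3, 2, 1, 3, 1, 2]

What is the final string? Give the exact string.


Step 0: G
Step 1: GFG  (used choices [3])
Step 2: GFGGGFG  (used choices [3, 3])
Step 3: FGGGFGFGGGFGF  (used choices [2, 1, 3, 1, 2])

Answer: FGGGFGFGGGFGF


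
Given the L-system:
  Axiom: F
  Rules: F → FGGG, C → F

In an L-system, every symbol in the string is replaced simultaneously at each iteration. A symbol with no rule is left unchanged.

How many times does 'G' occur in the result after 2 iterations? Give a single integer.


Answer: 6

Derivation:
Step 0: F  (0 'G')
Step 1: FGGG  (3 'G')
Step 2: FGGGGGG  (6 'G')


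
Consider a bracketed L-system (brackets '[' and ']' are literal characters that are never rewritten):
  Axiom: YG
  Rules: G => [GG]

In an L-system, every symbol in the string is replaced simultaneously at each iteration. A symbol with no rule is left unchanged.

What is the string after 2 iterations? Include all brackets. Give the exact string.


Step 0: YG
Step 1: Y[GG]
Step 2: Y[[GG][GG]]

Answer: Y[[GG][GG]]


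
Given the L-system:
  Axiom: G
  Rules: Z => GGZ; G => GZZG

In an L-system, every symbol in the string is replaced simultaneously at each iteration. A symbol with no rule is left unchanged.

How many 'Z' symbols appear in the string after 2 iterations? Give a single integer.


Answer: 6

Derivation:
Step 0: G  (0 'Z')
Step 1: GZZG  (2 'Z')
Step 2: GZZGGGZGGZGZZG  (6 'Z')


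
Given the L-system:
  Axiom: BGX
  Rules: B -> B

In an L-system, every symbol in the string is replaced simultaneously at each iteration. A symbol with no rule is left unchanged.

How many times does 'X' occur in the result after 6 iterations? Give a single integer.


Answer: 1

Derivation:
Step 0: BGX  (1 'X')
Step 1: BGX  (1 'X')
Step 2: BGX  (1 'X')
Step 3: BGX  (1 'X')
Step 4: BGX  (1 'X')
Step 5: BGX  (1 'X')
Step 6: BGX  (1 'X')


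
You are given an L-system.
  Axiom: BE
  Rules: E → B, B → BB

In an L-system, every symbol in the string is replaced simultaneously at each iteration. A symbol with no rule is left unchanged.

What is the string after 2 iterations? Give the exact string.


Step 0: BE
Step 1: BBB
Step 2: BBBBBB

Answer: BBBBBB


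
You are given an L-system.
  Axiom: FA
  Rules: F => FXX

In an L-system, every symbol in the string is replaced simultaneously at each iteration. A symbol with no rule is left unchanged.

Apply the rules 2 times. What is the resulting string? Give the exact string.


Step 0: FA
Step 1: FXXA
Step 2: FXXXXA

Answer: FXXXXA


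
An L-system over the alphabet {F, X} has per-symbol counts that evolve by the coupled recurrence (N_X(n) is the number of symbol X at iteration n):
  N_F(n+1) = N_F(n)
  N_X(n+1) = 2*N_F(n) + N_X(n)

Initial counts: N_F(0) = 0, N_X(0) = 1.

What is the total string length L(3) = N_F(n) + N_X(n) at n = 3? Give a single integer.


Answer: 1

Derivation:
Step 0: N_F=0, N_X=1, L=1
Step 1: N_F=0, N_X=1, L=1
Step 2: N_F=0, N_X=1, L=1
Step 3: N_F=0, N_X=1, L=1


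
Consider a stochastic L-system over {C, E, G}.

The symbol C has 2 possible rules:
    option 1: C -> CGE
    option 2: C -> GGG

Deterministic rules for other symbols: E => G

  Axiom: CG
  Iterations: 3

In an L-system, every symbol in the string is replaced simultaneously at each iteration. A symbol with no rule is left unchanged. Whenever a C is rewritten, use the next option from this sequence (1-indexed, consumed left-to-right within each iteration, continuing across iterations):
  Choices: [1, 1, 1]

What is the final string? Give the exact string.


Step 0: CG
Step 1: CGEG  (used choices [1])
Step 2: CGEGGG  (used choices [1])
Step 3: CGEGGGGG  (used choices [1])

Answer: CGEGGGGG


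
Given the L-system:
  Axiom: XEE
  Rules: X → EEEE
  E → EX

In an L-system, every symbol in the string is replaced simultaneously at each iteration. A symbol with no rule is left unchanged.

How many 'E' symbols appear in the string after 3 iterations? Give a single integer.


Answer: 38

Derivation:
Step 0: XEE  (2 'E')
Step 1: EEEEEXEX  (6 'E')
Step 2: EXEXEXEXEXEEEEEXEEEE  (14 'E')
Step 3: EXEEEEEXEEEEEXEEEEEXEEEEEXEEEEEXEXEXEXEXEEEEEXEXEXEX  (38 'E')


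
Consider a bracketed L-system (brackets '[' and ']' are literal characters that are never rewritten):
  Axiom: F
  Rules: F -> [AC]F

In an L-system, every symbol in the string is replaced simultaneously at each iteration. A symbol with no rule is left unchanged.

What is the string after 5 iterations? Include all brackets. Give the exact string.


Answer: [AC][AC][AC][AC][AC]F

Derivation:
Step 0: F
Step 1: [AC]F
Step 2: [AC][AC]F
Step 3: [AC][AC][AC]F
Step 4: [AC][AC][AC][AC]F
Step 5: [AC][AC][AC][AC][AC]F


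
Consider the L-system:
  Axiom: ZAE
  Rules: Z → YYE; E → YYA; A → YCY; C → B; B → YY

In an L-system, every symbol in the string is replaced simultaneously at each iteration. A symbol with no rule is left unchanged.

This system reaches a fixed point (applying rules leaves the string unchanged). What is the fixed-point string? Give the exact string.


Answer: YYYYYYYYYYYYYYYYYY

Derivation:
Step 0: ZAE
Step 1: YYEYCYYYA
Step 2: YYYYAYBYYYYCY
Step 3: YYYYYCYYYYYYYYBY
Step 4: YYYYYBYYYYYYYYYYY
Step 5: YYYYYYYYYYYYYYYYYY
Step 6: YYYYYYYYYYYYYYYYYY  (unchanged — fixed point at step 5)


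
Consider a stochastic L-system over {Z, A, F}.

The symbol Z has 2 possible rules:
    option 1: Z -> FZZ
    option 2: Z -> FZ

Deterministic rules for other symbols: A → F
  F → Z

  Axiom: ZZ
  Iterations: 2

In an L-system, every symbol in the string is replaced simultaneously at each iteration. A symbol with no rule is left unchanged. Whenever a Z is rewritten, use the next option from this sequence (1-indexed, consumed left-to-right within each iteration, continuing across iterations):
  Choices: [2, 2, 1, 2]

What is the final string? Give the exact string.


Answer: ZFZZZFZ

Derivation:
Step 0: ZZ
Step 1: FZFZ  (used choices [2, 2])
Step 2: ZFZZZFZ  (used choices [1, 2])


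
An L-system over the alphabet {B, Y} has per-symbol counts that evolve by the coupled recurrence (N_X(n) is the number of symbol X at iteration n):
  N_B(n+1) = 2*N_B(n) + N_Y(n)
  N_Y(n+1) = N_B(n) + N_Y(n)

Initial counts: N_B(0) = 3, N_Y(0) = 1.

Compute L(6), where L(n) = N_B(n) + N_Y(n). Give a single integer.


Answer: 1364

Derivation:
Step 0: N_B=3, N_Y=1, L=4
Step 1: N_B=7, N_Y=4, L=11
Step 2: N_B=18, N_Y=11, L=29
Step 3: N_B=47, N_Y=29, L=76
Step 4: N_B=123, N_Y=76, L=199
Step 5: N_B=322, N_Y=199, L=521
Step 6: N_B=843, N_Y=521, L=1364


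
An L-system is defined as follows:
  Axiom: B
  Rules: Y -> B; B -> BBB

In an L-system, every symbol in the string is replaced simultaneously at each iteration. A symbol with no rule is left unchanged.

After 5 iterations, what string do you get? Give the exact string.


Answer: BBBBBBBBBBBBBBBBBBBBBBBBBBBBBBBBBBBBBBBBBBBBBBBBBBBBBBBBBBBBBBBBBBBBBBBBBBBBBBBBBBBBBBBBBBBBBBBBBBBBBBBBBBBBBBBBBBBBBBBBBBBBBBBBBBBBBBBBBBBBBBBBBBBBBBBBBBBBBBBBBBBBBBBBBBBBBBBBBBBBBBBBBBBBBBBBBBBBBBBBBBBBBBBBBBBBBBBBBBBBBBBBBBBBBBBBBBBBBBBBBBB

Derivation:
Step 0: B
Step 1: BBB
Step 2: BBBBBBBBB
Step 3: BBBBBBBBBBBBBBBBBBBBBBBBBBB
Step 4: BBBBBBBBBBBBBBBBBBBBBBBBBBBBBBBBBBBBBBBBBBBBBBBBBBBBBBBBBBBBBBBBBBBBBBBBBBBBBBBBB
Step 5: BBBBBBBBBBBBBBBBBBBBBBBBBBBBBBBBBBBBBBBBBBBBBBBBBBBBBBBBBBBBBBBBBBBBBBBBBBBBBBBBBBBBBBBBBBBBBBBBBBBBBBBBBBBBBBBBBBBBBBBBBBBBBBBBBBBBBBBBBBBBBBBBBBBBBBBBBBBBBBBBBBBBBBBBBBBBBBBBBBBBBBBBBBBBBBBBBBBBBBBBBBBBBBBBBBBBBBBBBBBBBBBBBBBBBBBBBBBBBBBBBBB


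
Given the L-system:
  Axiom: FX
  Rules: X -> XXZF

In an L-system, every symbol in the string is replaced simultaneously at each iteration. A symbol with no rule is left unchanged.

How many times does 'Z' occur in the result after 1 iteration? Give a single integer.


Step 0: FX  (0 'Z')
Step 1: FXXZF  (1 'Z')

Answer: 1


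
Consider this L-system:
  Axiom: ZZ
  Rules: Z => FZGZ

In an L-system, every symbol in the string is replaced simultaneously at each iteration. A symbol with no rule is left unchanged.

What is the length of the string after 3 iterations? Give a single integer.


Step 0: length = 2
Step 1: length = 8
Step 2: length = 20
Step 3: length = 44

Answer: 44


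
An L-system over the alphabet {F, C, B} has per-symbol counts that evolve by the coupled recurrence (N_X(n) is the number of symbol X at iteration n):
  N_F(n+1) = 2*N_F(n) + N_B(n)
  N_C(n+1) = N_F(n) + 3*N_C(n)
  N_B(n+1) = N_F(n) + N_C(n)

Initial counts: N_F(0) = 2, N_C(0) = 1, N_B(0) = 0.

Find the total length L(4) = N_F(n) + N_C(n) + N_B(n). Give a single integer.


Answer: 426

Derivation:
Step 0: N_F=2, N_C=1, N_B=0, L=3
Step 1: N_F=4, N_C=5, N_B=3, L=12
Step 2: N_F=11, N_C=19, N_B=9, L=39
Step 3: N_F=31, N_C=68, N_B=30, L=129
Step 4: N_F=92, N_C=235, N_B=99, L=426


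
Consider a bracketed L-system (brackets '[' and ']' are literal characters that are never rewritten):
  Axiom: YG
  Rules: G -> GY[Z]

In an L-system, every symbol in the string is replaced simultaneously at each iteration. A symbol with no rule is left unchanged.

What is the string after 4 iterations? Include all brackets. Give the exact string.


Answer: YGY[Z]Y[Z]Y[Z]Y[Z]

Derivation:
Step 0: YG
Step 1: YGY[Z]
Step 2: YGY[Z]Y[Z]
Step 3: YGY[Z]Y[Z]Y[Z]
Step 4: YGY[Z]Y[Z]Y[Z]Y[Z]


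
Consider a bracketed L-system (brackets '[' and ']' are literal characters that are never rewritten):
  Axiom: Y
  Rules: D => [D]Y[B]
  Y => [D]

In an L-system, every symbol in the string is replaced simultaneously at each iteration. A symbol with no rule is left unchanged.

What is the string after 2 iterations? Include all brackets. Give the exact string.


Answer: [[D]Y[B]]

Derivation:
Step 0: Y
Step 1: [D]
Step 2: [[D]Y[B]]


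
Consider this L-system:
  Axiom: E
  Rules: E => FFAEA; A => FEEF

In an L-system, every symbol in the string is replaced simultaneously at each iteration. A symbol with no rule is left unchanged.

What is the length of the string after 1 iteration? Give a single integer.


Answer: 5

Derivation:
Step 0: length = 1
Step 1: length = 5


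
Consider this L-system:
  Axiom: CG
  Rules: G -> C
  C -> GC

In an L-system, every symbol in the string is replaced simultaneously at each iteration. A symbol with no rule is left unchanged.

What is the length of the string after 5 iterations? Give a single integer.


Step 0: length = 2
Step 1: length = 3
Step 2: length = 5
Step 3: length = 8
Step 4: length = 13
Step 5: length = 21

Answer: 21


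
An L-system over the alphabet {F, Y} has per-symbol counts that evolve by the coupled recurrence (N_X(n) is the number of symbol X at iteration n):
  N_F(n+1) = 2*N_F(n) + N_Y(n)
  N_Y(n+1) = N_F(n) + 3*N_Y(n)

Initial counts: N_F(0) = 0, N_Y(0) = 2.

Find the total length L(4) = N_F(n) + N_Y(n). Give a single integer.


Answer: 400

Derivation:
Step 0: N_F=0, N_Y=2, L=2
Step 1: N_F=2, N_Y=6, L=8
Step 2: N_F=10, N_Y=20, L=30
Step 3: N_F=40, N_Y=70, L=110
Step 4: N_F=150, N_Y=250, L=400


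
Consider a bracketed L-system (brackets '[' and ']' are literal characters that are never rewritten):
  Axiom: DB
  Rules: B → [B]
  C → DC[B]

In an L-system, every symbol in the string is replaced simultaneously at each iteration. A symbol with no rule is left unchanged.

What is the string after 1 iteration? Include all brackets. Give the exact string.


Answer: D[B]

Derivation:
Step 0: DB
Step 1: D[B]


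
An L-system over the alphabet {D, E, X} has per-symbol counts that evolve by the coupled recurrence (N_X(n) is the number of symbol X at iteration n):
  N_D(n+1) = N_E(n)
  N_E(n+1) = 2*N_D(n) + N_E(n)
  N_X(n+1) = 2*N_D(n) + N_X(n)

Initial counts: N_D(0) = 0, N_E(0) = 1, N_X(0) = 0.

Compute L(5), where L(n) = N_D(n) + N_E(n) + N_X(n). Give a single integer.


Answer: 52

Derivation:
Step 0: N_D=0, N_E=1, N_X=0, L=1
Step 1: N_D=1, N_E=1, N_X=0, L=2
Step 2: N_D=1, N_E=3, N_X=2, L=6
Step 3: N_D=3, N_E=5, N_X=4, L=12
Step 4: N_D=5, N_E=11, N_X=10, L=26
Step 5: N_D=11, N_E=21, N_X=20, L=52


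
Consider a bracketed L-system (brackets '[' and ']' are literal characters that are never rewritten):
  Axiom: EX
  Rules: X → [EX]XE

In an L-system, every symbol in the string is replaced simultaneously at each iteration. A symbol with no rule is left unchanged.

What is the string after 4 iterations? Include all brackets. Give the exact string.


Step 0: EX
Step 1: E[EX]XE
Step 2: E[E[EX]XE][EX]XEE
Step 3: E[E[E[EX]XE][EX]XEE][E[EX]XE][EX]XEEE
Step 4: E[E[E[E[EX]XE][EX]XEE][E[EX]XE][EX]XEEE][E[E[EX]XE][EX]XEE][E[EX]XE][EX]XEEEE

Answer: E[E[E[E[EX]XE][EX]XEE][E[EX]XE][EX]XEEE][E[E[EX]XE][EX]XEE][E[EX]XE][EX]XEEEE


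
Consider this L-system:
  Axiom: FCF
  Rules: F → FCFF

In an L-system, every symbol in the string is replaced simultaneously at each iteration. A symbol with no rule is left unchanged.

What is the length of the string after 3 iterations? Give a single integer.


Answer: 81

Derivation:
Step 0: length = 3
Step 1: length = 9
Step 2: length = 27
Step 3: length = 81


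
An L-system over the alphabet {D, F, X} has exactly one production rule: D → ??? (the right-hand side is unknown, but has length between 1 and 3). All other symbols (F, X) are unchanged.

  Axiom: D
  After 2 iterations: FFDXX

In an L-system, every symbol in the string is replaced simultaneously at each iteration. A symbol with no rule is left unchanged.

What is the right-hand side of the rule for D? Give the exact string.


Answer: FDX

Derivation:
Trying D → FDX:
  Step 0: D
  Step 1: FDX
  Step 2: FFDXX
Matches the given result.


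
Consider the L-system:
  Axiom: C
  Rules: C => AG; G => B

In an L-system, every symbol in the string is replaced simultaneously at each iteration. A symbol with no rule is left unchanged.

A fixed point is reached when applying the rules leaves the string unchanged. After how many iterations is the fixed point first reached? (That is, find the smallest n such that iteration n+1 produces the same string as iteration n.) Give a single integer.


Step 0: C
Step 1: AG
Step 2: AB
Step 3: AB  (unchanged — fixed point at step 2)

Answer: 2


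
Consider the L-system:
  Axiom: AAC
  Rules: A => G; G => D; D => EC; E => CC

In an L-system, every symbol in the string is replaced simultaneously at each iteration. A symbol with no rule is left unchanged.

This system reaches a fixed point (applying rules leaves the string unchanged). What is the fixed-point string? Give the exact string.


Step 0: AAC
Step 1: GGC
Step 2: DDC
Step 3: ECECC
Step 4: CCCCCCC
Step 5: CCCCCCC  (unchanged — fixed point at step 4)

Answer: CCCCCCC


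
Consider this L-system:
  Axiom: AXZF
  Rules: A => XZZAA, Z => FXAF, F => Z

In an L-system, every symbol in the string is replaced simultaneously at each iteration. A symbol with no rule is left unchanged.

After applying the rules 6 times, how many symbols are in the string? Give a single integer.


Step 0: length = 4
Step 1: length = 11
Step 2: length = 32
Step 3: length = 92
Step 4: length = 268
Step 5: length = 776
Step 6: length = 2256

Answer: 2256


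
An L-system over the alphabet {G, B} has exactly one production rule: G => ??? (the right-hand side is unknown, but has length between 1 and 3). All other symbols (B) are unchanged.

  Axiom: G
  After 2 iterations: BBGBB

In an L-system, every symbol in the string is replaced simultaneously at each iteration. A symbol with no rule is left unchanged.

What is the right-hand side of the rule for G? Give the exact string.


Answer: BGB

Derivation:
Trying G => BGB:
  Step 0: G
  Step 1: BGB
  Step 2: BBGBB
Matches the given result.


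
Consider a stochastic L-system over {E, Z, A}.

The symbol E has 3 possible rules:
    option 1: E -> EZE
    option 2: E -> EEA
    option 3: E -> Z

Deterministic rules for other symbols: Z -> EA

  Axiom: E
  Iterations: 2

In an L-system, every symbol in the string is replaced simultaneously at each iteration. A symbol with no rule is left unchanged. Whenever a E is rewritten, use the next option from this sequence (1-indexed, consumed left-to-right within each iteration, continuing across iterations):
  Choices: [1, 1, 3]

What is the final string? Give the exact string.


Step 0: E
Step 1: EZE  (used choices [1])
Step 2: EZEEAZ  (used choices [1, 3])

Answer: EZEEAZ


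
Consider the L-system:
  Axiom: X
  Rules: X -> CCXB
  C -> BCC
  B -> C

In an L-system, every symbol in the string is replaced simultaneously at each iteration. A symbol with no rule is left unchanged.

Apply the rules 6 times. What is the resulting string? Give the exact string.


Step 0: X
Step 1: CCXB
Step 2: BCCBCCCCXBC
Step 3: CBCCBCCCBCCBCCBCCBCCCCXBCBCC
Step 4: BCCCBCCBCCCBCCBCCBCCCBCCBCCCBCCBCCCBCCBCCCBCCBCCBCCBCCCCXBCBCCCBCCBCC
Step 5: CBCCBCCBCCCBCCBCCCBCCBCCBCCCBCCBCCCBCCBCCCBCCBCCBCCCBCCBCCCBCCBCCBCCCBCCBCCCBCCBCCBCCCBCCBCCCBCCBCCBCCCBCCBCCCBCCBCCCBCCBCCCBCCBCCBCCBCCCCXBCBCCCBCCBCCBCCCBCCBCCCBCCBCC
Step 6: BCCCBCCBCCCBCCBCCCBCCBCCBCCCBCCBCCCBCCBCCBCCCBCCBCCCBCCBCCCBCCBCCBCCCBCCBCCCBCCBCCBCCCBCCBCCCBCCBCCBCCCBCCBCCCBCCBCCCBCCBCCBCCCBCCBCCCBCCBCCBCCCBCCBCCCBCCBCCCBCCBCCBCCCBCCBCCCBCCBCCBCCCBCCBCCCBCCBCCCBCCBCCBCCCBCCBCCCBCCBCCBCCCBCCBCCCBCCBCCCBCCBCCBCCCBCCBCCCBCCBCCBCCCBCCBCCCBCCBCCBCCCBCCBCCCBCCBCCBCCCBCCBCCCBCCBCCCBCCBCCCBCCBCCBCCBCCCCXBCBCCCBCCBCCBCCCBCCBCCCBCCBCCCBCCBCCBCCCBCCBCCCBCCBCCBCCCBCCBCCCBCCBCC

Answer: BCCCBCCBCCCBCCBCCCBCCBCCBCCCBCCBCCCBCCBCCBCCCBCCBCCCBCCBCCCBCCBCCBCCCBCCBCCCBCCBCCBCCCBCCBCCCBCCBCCBCCCBCCBCCCBCCBCCCBCCBCCBCCCBCCBCCCBCCBCCBCCCBCCBCCCBCCBCCCBCCBCCBCCCBCCBCCCBCCBCCBCCCBCCBCCCBCCBCCCBCCBCCBCCCBCCBCCCBCCBCCBCCCBCCBCCCBCCBCCCBCCBCCBCCCBCCBCCCBCCBCCBCCCBCCBCCCBCCBCCBCCCBCCBCCCBCCBCCBCCCBCCBCCCBCCBCCCBCCBCCCBCCBCCBCCBCCCCXBCBCCCBCCBCCBCCCBCCBCCCBCCBCCCBCCBCCBCCCBCCBCCCBCCBCCBCCCBCCBCCCBCCBCC


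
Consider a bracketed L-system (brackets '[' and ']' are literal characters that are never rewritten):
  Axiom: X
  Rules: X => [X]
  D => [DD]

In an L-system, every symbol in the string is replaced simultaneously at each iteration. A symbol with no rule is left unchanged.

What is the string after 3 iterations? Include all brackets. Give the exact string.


Answer: [[[X]]]

Derivation:
Step 0: X
Step 1: [X]
Step 2: [[X]]
Step 3: [[[X]]]


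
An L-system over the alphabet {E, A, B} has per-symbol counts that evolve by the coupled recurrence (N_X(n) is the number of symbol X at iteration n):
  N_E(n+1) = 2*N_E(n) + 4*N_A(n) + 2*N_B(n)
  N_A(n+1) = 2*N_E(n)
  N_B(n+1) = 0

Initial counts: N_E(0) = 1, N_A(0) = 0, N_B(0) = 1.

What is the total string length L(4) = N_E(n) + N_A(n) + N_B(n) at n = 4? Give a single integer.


Step 0: N_E=1, N_A=0, N_B=1, L=2
Step 1: N_E=4, N_A=2, N_B=0, L=6
Step 2: N_E=16, N_A=8, N_B=0, L=24
Step 3: N_E=64, N_A=32, N_B=0, L=96
Step 4: N_E=256, N_A=128, N_B=0, L=384

Answer: 384


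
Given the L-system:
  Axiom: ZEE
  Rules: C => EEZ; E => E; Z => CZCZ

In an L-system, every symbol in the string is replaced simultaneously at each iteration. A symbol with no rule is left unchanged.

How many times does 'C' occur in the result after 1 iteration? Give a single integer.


Answer: 2

Derivation:
Step 0: ZEE  (0 'C')
Step 1: CZCZEE  (2 'C')


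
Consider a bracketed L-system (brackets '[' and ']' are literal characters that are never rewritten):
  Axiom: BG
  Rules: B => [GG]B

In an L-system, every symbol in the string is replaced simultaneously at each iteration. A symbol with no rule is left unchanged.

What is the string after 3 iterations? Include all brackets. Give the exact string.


Step 0: BG
Step 1: [GG]BG
Step 2: [GG][GG]BG
Step 3: [GG][GG][GG]BG

Answer: [GG][GG][GG]BG


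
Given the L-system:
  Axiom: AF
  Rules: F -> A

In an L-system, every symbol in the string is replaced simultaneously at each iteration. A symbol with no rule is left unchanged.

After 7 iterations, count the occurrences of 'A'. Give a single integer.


Step 0: AF  (1 'A')
Step 1: AA  (2 'A')
Step 2: AA  (2 'A')
Step 3: AA  (2 'A')
Step 4: AA  (2 'A')
Step 5: AA  (2 'A')
Step 6: AA  (2 'A')
Step 7: AA  (2 'A')

Answer: 2


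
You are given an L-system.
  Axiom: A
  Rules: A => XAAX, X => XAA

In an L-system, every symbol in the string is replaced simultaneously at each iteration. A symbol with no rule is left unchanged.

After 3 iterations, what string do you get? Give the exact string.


Answer: XAAXAAXXAAXXAAXAAXXAAXXAAXAAXAAXXAAXXAAXAAXAAXXAAX

Derivation:
Step 0: A
Step 1: XAAX
Step 2: XAAXAAXXAAXXAA
Step 3: XAAXAAXXAAXXAAXAAXXAAXXAAXAAXAAXXAAXXAAXAAXAAXXAAX


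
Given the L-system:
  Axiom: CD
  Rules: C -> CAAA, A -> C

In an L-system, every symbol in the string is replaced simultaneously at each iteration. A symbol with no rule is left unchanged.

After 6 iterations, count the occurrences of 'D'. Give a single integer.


Answer: 1

Derivation:
Step 0: CD  (1 'D')
Step 1: CAAAD  (1 'D')
Step 2: CAAACCCD  (1 'D')
Step 3: CAAACCCCAAACAAACAAAD  (1 'D')
Step 4: CAAACCCCAAACAAACAAACAAACCCCAAACCCCAAACCCD  (1 'D')
Step 5: CAAACCCCAAACAAACAAACAAACCCCAAACCCCAAACCCCAAACCCCAAACAAACAAACAAACCCCAAACAAACAAACAAACCCCAAACAAACAAAD  (1 'D')
Step 6: CAAACCCCAAACAAACAAACAAACCCCAAACCCCAAACCCCAAACCCCAAACAAACAAACAAACCCCAAACAAACAAACAAACCCCAAACAAACAAACAAACCCCAAACAAACAAACAAACCCCAAACCCCAAACCCCAAACCCCAAACAAACAAACAAACCCCAAACCCCAAACCCCAAACCCCAAACAAACAAACAAACCCCAAACCCCAAACCCD  (1 'D')


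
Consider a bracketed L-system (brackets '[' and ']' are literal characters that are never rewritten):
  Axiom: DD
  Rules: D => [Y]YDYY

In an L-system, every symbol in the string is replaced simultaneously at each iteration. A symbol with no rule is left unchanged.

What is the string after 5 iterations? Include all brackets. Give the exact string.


Step 0: DD
Step 1: [Y]YDYY[Y]YDYY
Step 2: [Y]Y[Y]YDYYYY[Y]Y[Y]YDYYYY
Step 3: [Y]Y[Y]Y[Y]YDYYYYYY[Y]Y[Y]Y[Y]YDYYYYYY
Step 4: [Y]Y[Y]Y[Y]Y[Y]YDYYYYYYYY[Y]Y[Y]Y[Y]Y[Y]YDYYYYYYYY
Step 5: [Y]Y[Y]Y[Y]Y[Y]Y[Y]YDYYYYYYYYYY[Y]Y[Y]Y[Y]Y[Y]Y[Y]YDYYYYYYYYYY

Answer: [Y]Y[Y]Y[Y]Y[Y]Y[Y]YDYYYYYYYYYY[Y]Y[Y]Y[Y]Y[Y]Y[Y]YDYYYYYYYYYY


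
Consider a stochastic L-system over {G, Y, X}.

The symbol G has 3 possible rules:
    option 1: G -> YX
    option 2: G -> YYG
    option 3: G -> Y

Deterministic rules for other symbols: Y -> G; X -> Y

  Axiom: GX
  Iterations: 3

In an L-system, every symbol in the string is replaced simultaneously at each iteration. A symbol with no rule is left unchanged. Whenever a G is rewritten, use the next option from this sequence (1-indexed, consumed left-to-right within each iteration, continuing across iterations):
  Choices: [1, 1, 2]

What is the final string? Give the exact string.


Answer: YXGYYG

Derivation:
Step 0: GX
Step 1: YXY  (used choices [1])
Step 2: GYG  (used choices [])
Step 3: YXGYYG  (used choices [1, 2])


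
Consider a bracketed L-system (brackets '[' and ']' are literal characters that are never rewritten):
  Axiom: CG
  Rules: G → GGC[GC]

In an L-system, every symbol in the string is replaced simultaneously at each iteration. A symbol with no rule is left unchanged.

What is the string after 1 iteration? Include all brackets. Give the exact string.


Answer: CGGC[GC]

Derivation:
Step 0: CG
Step 1: CGGC[GC]


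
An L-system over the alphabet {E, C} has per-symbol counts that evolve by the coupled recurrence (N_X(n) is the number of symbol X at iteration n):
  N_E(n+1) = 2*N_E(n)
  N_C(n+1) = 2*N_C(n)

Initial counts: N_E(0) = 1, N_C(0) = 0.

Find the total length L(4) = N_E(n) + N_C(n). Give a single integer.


Step 0: N_E=1, N_C=0, L=1
Step 1: N_E=2, N_C=0, L=2
Step 2: N_E=4, N_C=0, L=4
Step 3: N_E=8, N_C=0, L=8
Step 4: N_E=16, N_C=0, L=16

Answer: 16


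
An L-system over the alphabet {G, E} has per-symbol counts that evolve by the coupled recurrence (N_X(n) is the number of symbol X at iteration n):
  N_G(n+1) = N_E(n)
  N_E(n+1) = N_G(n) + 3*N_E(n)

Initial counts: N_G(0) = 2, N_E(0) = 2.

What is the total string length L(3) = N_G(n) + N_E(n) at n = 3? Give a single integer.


Step 0: N_G=2, N_E=2, L=4
Step 1: N_G=2, N_E=8, L=10
Step 2: N_G=8, N_E=26, L=34
Step 3: N_G=26, N_E=86, L=112

Answer: 112


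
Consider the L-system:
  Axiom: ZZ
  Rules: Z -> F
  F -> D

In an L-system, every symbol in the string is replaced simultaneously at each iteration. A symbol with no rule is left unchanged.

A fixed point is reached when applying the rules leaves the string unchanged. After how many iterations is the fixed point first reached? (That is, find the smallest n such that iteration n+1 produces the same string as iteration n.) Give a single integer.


Step 0: ZZ
Step 1: FF
Step 2: DD
Step 3: DD  (unchanged — fixed point at step 2)

Answer: 2


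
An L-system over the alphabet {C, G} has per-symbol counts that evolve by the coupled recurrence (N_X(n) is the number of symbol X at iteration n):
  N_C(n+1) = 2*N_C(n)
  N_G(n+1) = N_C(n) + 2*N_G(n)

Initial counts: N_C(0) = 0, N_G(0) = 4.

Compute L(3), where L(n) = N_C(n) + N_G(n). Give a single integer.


Answer: 32

Derivation:
Step 0: N_C=0, N_G=4, L=4
Step 1: N_C=0, N_G=8, L=8
Step 2: N_C=0, N_G=16, L=16
Step 3: N_C=0, N_G=32, L=32


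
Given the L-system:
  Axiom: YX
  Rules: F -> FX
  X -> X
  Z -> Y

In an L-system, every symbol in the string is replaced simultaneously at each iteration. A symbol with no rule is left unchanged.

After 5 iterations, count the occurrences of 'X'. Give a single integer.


Answer: 1

Derivation:
Step 0: YX  (1 'X')
Step 1: YX  (1 'X')
Step 2: YX  (1 'X')
Step 3: YX  (1 'X')
Step 4: YX  (1 'X')
Step 5: YX  (1 'X')
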